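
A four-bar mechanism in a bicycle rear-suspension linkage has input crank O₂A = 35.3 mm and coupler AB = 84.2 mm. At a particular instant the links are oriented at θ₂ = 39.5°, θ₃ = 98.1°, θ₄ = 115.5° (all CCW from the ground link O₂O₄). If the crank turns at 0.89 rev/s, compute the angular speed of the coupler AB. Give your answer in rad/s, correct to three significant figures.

7.61

ω₂ = 5.592 rad/s (from 0.89 rev/s).
Differentiating the loop-closure r₂e^{iθ₂}+r₃e^{iθ₃}=r₁+r₄e^{iθ₄} gives r₂ω₂e^{iθ₂}+r₃ω₃e^{iθ₃}=r₄ω₄e^{iθ₄}.
Eliminating the other unknown: ω₃ = r₂ω₂ sin(θ₄−θ₂) / [r₃ sin(θ₃−θ₄)].
Numerator sine = +0.97030; denominator sine = -0.29904.
Result = 0.0353·5.592·(+0.97030) / (0.0842·(-0.29904)) = -7.6069 rad/s; magnitude 7.6069 rad/s.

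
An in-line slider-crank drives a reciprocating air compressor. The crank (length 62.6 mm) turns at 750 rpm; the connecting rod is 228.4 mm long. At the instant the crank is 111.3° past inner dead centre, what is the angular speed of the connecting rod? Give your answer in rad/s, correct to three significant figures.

8.09

ω = 78.54 rad/s (converted from 750 rpm).
The rod makes angle φ with the slider axis where L sinφ = r sinθ; differentiating, L cosφ·φ̇ = r ω cosθ.
L cosφ = √(L² − r² sin²θ) = 0.22083 m.
|ω_rod| = r ω |cosθ| / √(L² − r² sin²θ) = 0.0626·78.54·0.36325/0.22083 = 8.0876 rad/s.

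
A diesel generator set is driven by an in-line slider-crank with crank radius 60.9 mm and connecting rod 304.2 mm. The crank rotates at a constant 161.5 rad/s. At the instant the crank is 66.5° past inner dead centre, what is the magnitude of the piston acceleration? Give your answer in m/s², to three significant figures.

415

ω = 161.5 rad/s
x(θ) = r cosθ + √(L² − r² sin²θ); with ω constant, a = ω²·d²x/dθ².
d²x/dθ² = −r cosθ − r²(cos2θ)/√u − r⁴ sin²2θ/(4u^{3/2}),  u = L² − r² sin²θ = 0.0894185 m².
Substituting r = 0.0609 m, L = 0.3042 m, θ = 66.5°: d²x/dθ² = -0.015894 m.
a = ω²·d²x/dθ² = (161.5)²·(-0.015894) = -414.55 m/s²;  |a| = 414.55 m/s².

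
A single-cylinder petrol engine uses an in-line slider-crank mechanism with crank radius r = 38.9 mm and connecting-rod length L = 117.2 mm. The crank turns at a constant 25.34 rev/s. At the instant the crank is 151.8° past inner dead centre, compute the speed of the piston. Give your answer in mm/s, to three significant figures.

2060

ω = 2π·25.3 = 159.2 rad/s
For an in-line slider-crank, x = r cosθ + √(L² − r² sin²θ), so v = −rω sinθ·[1 + r cosθ/√(L² − r² sin²θ)].
With r = 0.0389 m, L = 0.1172 m, θ = 151.8°: √(L² − r² sin²θ) = 0.11575 m.
v = −0.0389·159.2·0.47255·[1 + 0.0389·-0.88130/0.11575] = -2.0599 m/s.
|v| = 2.0599 m/s = 2059.9 mm/s.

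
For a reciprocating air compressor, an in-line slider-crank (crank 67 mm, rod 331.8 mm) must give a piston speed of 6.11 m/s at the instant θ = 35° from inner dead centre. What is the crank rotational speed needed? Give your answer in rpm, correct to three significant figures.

For an in-line slider-crank, |v_piston| = rω|sinθ|·[1 + r cosθ/√(L² − r² sin²θ)].
With r = 0.067 m, L = 0.3318 m, θ = 35°: the bracketed kinematic factor |dx/dθ| = 0.044829 m.
ω = v/|dx/dθ| = 6.11/0.044829 = 136.29 rad/s.
N = 60ω/(2π) = 1301.5 rpm.

1300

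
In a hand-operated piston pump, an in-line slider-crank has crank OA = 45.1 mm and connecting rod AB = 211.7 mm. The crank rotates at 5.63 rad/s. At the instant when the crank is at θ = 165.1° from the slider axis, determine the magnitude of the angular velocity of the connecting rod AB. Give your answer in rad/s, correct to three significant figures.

ω = 5.63 rad/s
The rod makes angle φ with the slider axis where L sinφ = r sinθ; differentiating, L cosφ·φ̇ = r ω cosθ.
L cosφ = √(L² − r² sin²θ) = 0.21138 m.
|ω_rod| = r ω |cosθ| / √(L² − r² sin²θ) = 0.0451·5.63·0.96638/0.21138 = 1.1608 rad/s.

1.16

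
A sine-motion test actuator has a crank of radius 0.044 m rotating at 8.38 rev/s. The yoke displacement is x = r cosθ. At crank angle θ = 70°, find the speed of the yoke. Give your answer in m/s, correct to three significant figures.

2.18

ω = 52.65 rad/s (from 8.38 rev/s).
x = r cosθ ⇒ ẋ = −rω sinθ.
|v| = rω|sinθ| = 0.044·52.65·|sin 70°| = 2.177 m/s.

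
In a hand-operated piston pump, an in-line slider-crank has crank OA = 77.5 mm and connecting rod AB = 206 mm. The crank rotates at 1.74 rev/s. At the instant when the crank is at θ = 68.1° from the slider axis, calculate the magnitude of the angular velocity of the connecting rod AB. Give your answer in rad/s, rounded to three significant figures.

1.64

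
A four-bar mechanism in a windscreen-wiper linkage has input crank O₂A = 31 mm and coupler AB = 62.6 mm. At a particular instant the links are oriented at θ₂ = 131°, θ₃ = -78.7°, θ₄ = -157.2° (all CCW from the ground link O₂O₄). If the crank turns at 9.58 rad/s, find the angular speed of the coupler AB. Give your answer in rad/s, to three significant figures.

ω₂ = 9.58 rad/s
Differentiating the loop-closure r₂e^{iθ₂}+r₃e^{iθ₃}=r₁+r₄e^{iθ₄} gives r₂ω₂e^{iθ₂}+r₃ω₃e^{iθ₃}=r₄ω₄e^{iθ₄}.
Eliminating the other unknown: ω₃ = r₂ω₂ sin(θ₄−θ₂) / [r₃ sin(θ₃−θ₄)].
Numerator sine = +0.94997; denominator sine = +0.97992.
Result = 0.031·9.58·(+0.94997) / (0.0626·(+0.97992)) = +4.5991 rad/s; magnitude 4.5991 rad/s.

4.60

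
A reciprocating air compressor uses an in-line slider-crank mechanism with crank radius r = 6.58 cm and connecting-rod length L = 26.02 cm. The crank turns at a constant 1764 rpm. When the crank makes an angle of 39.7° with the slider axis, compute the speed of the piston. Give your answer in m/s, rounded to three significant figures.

ω = 2π·1764/60 = 184.7 rad/s
For an in-line slider-crank, x = r cosθ + √(L² − r² sin²θ), so v = −rω sinθ·[1 + r cosθ/√(L² − r² sin²θ)].
With r = 0.0658 m, L = 0.2602 m, θ = 39.7°: √(L² − r² sin²θ) = 0.25678 m.
v = −0.0658·184.7·0.63877·[1 + 0.0658·0.76940/0.25678] = -9.295 m/s.
|v| = 9.295 m/s.

9.29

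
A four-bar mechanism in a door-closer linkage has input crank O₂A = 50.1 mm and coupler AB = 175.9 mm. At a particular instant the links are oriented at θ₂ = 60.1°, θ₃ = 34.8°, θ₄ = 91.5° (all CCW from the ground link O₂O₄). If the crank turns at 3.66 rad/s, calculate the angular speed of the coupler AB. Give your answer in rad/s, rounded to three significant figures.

0.650

ω₂ = 3.66 rad/s
Differentiating the loop-closure r₂e^{iθ₂}+r₃e^{iθ₃}=r₁+r₄e^{iθ₄} gives r₂ω₂e^{iθ₂}+r₃ω₃e^{iθ₃}=r₄ω₄e^{iθ₄}.
Eliminating the other unknown: ω₃ = r₂ω₂ sin(θ₄−θ₂) / [r₃ sin(θ₃−θ₄)].
Numerator sine = +0.52101; denominator sine = -0.83581.
Result = 0.0501·3.66·(+0.52101) / (0.1759·(-0.83581)) = -0.64982 rad/s; magnitude 0.64982 rad/s.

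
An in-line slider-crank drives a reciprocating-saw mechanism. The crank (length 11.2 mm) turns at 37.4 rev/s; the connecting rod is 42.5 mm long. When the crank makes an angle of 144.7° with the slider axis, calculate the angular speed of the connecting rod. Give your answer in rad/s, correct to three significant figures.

ω = 235 rad/s (converted from 37.4 rev/s).
The rod makes angle φ with the slider axis where L sinφ = r sinθ; differentiating, L cosφ·φ̇ = r ω cosθ.
L cosφ = √(L² − r² sin²θ) = 0.042004 m.
|ω_rod| = r ω |cosθ| / √(L² − r² sin²θ) = 0.0112·235·0.81614/0.042004 = 51.137 rad/s.

51.1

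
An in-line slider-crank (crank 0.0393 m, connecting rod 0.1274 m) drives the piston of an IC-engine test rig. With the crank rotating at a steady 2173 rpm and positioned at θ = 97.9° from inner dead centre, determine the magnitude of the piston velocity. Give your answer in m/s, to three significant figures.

ω = 2π·2173/60 = 227.6 rad/s
For an in-line slider-crank, x = r cosθ + √(L² − r² sin²θ), so v = −rω sinθ·[1 + r cosθ/√(L² − r² sin²θ)].
With r = 0.0393 m, L = 0.1274 m, θ = 97.9°: √(L² − r² sin²θ) = 0.12131 m.
v = −0.0393·227.6·0.99051·[1 + 0.0393·-0.13744/0.12131] = -8.4636 m/s.
|v| = 8.4636 m/s.

8.46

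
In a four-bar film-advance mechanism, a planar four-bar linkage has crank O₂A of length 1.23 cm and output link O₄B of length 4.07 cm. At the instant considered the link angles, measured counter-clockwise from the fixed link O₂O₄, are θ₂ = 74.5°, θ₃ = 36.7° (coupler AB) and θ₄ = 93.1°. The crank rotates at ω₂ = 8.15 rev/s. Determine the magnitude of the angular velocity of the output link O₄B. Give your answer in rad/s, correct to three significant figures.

11.4

ω₂ = 51.21 rad/s (from 8.15 rev/s).
Differentiating the loop-closure r₂e^{iθ₂}+r₃e^{iθ₃}=r₁+r₄e^{iθ₄} gives r₂ω₂e^{iθ₂}+r₃ω₃e^{iθ₃}=r₄ω₄e^{iθ₄}.
Eliminating the other unknown: ω₄ = r₂ω₂ sin(θ₂−θ₃) / [r₄ sin(θ₄−θ₃)].
Numerator sine = +0.61291; denominator sine = +0.83292.
Result = 0.0123·51.21·(+0.61291) / (0.0407·(+0.83292)) = +11.388 rad/s; magnitude 11.388 rad/s.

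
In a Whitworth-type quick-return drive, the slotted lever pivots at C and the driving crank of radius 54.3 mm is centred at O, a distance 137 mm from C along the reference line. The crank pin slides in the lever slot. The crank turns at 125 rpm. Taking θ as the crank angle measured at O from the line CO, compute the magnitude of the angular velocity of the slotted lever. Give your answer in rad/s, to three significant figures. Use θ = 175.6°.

ω = 13.09 rad/s (from 125 rpm).
Crank pin A relative to C: A = (d + r cosθ, r sinθ); lever angle φ = atan2(r sinθ, d + r cosθ).
Differentiating tanφ: φ̇ = rω(d cosθ + r)/(d² + r² + 2dr cosθ).
d² + r² + 2dr cosθ = |CA|² = 0.00688314 m²;  d cosθ + r = -0.082296 m.
|ω_lever| = |0.0543·13.09·-0.082296| / 0.00688314 = 8.4983 rad/s.

8.50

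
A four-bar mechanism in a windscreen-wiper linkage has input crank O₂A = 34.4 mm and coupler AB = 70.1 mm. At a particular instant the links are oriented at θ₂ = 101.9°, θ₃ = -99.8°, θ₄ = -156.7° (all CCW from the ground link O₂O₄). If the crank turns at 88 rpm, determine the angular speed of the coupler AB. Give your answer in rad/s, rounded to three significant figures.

5.29

ω₂ = 9.215 rad/s (from 88 rpm).
Differentiating the loop-closure r₂e^{iθ₂}+r₃e^{iθ₃}=r₁+r₄e^{iθ₄} gives r₂ω₂e^{iθ₂}+r₃ω₃e^{iθ₃}=r₄ω₄e^{iθ₄}.
Eliminating the other unknown: ω₃ = r₂ω₂ sin(θ₄−θ₂) / [r₃ sin(θ₃−θ₄)].
Numerator sine = +0.98027; denominator sine = +0.83772.
Result = 0.0344·9.215·(+0.98027) / (0.0701·(+0.83772)) = +5.2918 rad/s; magnitude 5.2918 rad/s.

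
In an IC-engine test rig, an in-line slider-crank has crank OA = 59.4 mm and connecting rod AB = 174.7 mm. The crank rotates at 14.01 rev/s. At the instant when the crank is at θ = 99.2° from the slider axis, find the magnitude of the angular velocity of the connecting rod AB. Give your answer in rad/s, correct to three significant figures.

5.08

ω = 88.03 rad/s (converted from 14.01 rev/s).
The rod makes angle φ with the slider axis where L sinφ = r sinθ; differentiating, L cosφ·φ̇ = r ω cosθ.
L cosφ = √(L² − r² sin²θ) = 0.16457 m.
|ω_rod| = r ω |cosθ| / √(L² − r² sin²θ) = 0.0594·88.03·0.15988/0.16457 = 5.08 rad/s.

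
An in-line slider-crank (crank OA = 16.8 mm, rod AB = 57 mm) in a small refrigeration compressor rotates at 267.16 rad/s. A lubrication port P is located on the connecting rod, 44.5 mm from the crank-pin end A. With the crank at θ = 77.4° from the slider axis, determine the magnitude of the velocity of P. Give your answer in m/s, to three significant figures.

4.61

ω = 267.2 rad/s.  Crank-pin speed |V_A| = rω = 4.4883 m/s, perpendicular to OA.
Rod angle: sinφ = −(r/L) sinθ ⇒ φ = -16.717°; ω_rod = −rω cosθ/√(L²−r²sin²θ) = -17.935 rad/s.
V_P = V_A + ω_rod × AP, with AP = 0.0445 m along the rod.
Components: V_Px = −rω sinθ − a·ω_rod·sinφ = -4.6098 m/s;  V_Py = rω cosθ + a·ω_rod·cosφ = +0.21471 m/s.
|V_P| = √(V_Px² + V_Py²) = 4.6148 m/s.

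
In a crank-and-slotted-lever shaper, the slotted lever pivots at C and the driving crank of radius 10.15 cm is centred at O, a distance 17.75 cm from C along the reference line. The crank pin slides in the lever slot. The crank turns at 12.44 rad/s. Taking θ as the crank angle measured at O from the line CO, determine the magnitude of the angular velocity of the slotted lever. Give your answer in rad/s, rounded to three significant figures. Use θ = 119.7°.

ω = 12.44 rad/s
Crank pin A relative to C: A = (d + r cosθ, r sinθ); lever angle φ = atan2(r sinθ, d + r cosθ).
Differentiating tanφ: φ̇ = rω(d cosθ + r)/(d² + r² + 2dr cosθ).
d² + r² + 2dr cosθ = |CA|² = 0.0239559 m²;  d cosθ + r = +0.013556 m.
|ω_lever| = |0.1015·12.44·+0.013556| / 0.0239559 = 0.71451 rad/s.

0.715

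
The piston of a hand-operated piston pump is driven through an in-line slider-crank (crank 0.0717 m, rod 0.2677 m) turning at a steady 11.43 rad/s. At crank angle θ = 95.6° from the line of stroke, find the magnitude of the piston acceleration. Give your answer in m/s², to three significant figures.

3.47

ω = 11.43 rad/s
x(θ) = r cosθ + √(L² − r² sin²θ); with ω constant, a = ω²·d²x/dθ².
d²x/dθ² = −r cosθ − r²(cos2θ)/√u − r⁴ sin²2θ/(4u^{3/2}),  u = L² − r² sin²θ = 0.0665714 m².
Substituting r = 0.0717 m, L = 0.2677 m, θ = 95.6°: d²x/dθ² = +0.026528 m.
a = ω²·d²x/dθ² = (11.43)²·(+0.026528) = +3.4657 m/s²;  |a| = 3.4657 m/s².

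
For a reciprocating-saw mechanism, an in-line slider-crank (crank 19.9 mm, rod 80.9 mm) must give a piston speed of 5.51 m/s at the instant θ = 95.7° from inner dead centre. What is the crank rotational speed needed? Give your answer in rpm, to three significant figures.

2730

For an in-line slider-crank, |v_piston| = rω|sinθ|·[1 + r cosθ/√(L² − r² sin²θ)].
With r = 0.0199 m, L = 0.0809 m, θ = 95.7°: the bracketed kinematic factor |dx/dθ| = 0.019303 m.
ω = v/|dx/dθ| = 5.51/0.019303 = 285.45 rad/s.
N = 60ω/(2π) = 2725.9 rpm.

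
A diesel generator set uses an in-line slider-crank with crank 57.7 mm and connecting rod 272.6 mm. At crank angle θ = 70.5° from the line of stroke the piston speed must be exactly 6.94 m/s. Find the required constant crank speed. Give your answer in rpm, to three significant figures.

For an in-line slider-crank, |v_piston| = rω|sinθ|·[1 + r cosθ/√(L² − r² sin²θ)].
With r = 0.0577 m, L = 0.2726 m, θ = 70.5°: the bracketed kinematic factor |dx/dθ| = 0.058312 m.
ω = v/|dx/dθ| = 6.94/0.058312 = 119.01 rad/s.
N = 60ω/(2π) = 1136.5 rpm.

1140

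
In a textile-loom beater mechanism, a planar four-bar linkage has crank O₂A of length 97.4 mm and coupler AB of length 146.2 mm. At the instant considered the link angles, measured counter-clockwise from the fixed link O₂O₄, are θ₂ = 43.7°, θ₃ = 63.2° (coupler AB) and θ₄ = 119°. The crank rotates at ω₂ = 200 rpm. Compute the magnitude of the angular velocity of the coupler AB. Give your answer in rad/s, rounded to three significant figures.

16.3

ω₂ = 20.94 rad/s (from 200 rpm).
Differentiating the loop-closure r₂e^{iθ₂}+r₃e^{iθ₃}=r₁+r₄e^{iθ₄} gives r₂ω₂e^{iθ₂}+r₃ω₃e^{iθ₃}=r₄ω₄e^{iθ₄}.
Eliminating the other unknown: ω₃ = r₂ω₂ sin(θ₄−θ₂) / [r₃ sin(θ₃−θ₄)].
Numerator sine = +0.96727; denominator sine = -0.82708.
Result = 0.0974·20.94·(+0.96727) / (0.1462·(-0.82708)) = -16.318 rad/s; magnitude 16.318 rad/s.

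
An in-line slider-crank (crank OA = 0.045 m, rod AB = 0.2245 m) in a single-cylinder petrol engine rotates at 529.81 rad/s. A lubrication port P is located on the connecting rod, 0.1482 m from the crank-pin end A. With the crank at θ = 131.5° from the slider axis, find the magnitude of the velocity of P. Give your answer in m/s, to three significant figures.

17.1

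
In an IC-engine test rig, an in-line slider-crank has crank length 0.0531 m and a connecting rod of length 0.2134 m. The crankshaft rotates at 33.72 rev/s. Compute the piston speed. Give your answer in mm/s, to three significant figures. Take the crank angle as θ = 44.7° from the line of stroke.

ω = 2π·33.7 = 211.9 rad/s
For an in-line slider-crank, x = r cosθ + √(L² − r² sin²θ), so v = −rω sinθ·[1 + r cosθ/√(L² − r² sin²θ)].
With r = 0.0531 m, L = 0.2134 m, θ = 44.7°: √(L² − r² sin²θ) = 0.21011 m.
v = −0.0531·211.9·0.70339·[1 + 0.0531·0.71080/0.21011] = -9.3349 m/s.
|v| = 9.3349 m/s = 9334.9 mm/s.

9330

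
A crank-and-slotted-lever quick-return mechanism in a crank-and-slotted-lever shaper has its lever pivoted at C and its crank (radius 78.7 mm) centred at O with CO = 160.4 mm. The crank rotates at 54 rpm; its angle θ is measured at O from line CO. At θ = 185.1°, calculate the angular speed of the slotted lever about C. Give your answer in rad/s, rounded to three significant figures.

5.33

ω = 5.655 rad/s (from 54 rpm).
Crank pin A relative to C: A = (d + r cosθ, r sinθ); lever angle φ = atan2(r sinθ, d + r cosθ).
Differentiating tanφ: φ̇ = rω(d cosθ + r)/(d² + r² + 2dr cosθ).
d² + r² + 2dr cosθ = |CA|² = 0.00677484 m²;  d cosθ + r = -0.081065 m.
|ω_lever| = |0.0787·5.655·-0.081065| / 0.00677484 = 5.3251 rad/s.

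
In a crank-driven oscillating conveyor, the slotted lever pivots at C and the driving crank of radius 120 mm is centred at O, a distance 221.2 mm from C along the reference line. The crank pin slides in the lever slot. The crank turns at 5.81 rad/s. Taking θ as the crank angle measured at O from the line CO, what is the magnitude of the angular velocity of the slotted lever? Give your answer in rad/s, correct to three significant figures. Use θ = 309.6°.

ω = 5.81 rad/s
Crank pin A relative to C: A = (d + r cosθ, r sinθ); lever angle φ = atan2(r sinθ, d + r cosθ).
Differentiating tanφ: φ̇ = rω(d cosθ + r)/(d² + r² + 2dr cosθ).
d² + r² + 2dr cosθ = |CA|² = 0.097169 m²;  d cosθ + r = +0.261 m.
|ω_lever| = |0.12·5.81·+0.261| / 0.097169 = 1.8727 rad/s.

1.87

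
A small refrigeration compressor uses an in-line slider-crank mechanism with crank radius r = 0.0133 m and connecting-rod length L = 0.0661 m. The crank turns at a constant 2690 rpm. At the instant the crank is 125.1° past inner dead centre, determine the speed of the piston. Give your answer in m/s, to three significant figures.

ω = 2π·2690/60 = 281.7 rad/s
For an in-line slider-crank, x = r cosθ + √(L² − r² sin²θ), so v = −rω sinθ·[1 + r cosθ/√(L² − r² sin²θ)].
With r = 0.0133 m, L = 0.0661 m, θ = 125.1°: √(L² − r² sin²θ) = 0.065198 m.
v = −0.0133·281.7·0.81815·[1 + 0.0133·-0.57501/0.065198] = -2.7057 m/s.
|v| = 2.7057 m/s.

2.71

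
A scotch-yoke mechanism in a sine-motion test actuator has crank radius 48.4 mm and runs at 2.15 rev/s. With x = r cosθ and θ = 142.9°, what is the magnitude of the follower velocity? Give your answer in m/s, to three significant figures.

ω = 13.51 rad/s (from 2.15 rev/s).
x = r cosθ ⇒ ẋ = −rω sinθ.
|v| = rω|sinθ| = 0.0484·13.51·|sin 142.9°| = 0.39439 m/s.

0.394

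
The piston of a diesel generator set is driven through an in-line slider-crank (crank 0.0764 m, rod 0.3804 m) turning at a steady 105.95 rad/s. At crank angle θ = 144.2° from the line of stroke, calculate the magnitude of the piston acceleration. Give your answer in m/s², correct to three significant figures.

639

ω = 106 rad/s
x(θ) = r cosθ + √(L² − r² sin²θ); with ω constant, a = ω²·d²x/dθ².
d²x/dθ² = −r cosθ − r²(cos2θ)/√u − r⁴ sin²2θ/(4u^{3/2}),  u = L² − r² sin²θ = 0.142707 m².
Substituting r = 0.0764 m, L = 0.3804 m, θ = 144.2°: d²x/dθ² = +0.056946 m.
a = ω²·d²x/dθ² = (106)²·(+0.056946) = +639.24 m/s²;  |a| = 639.24 m/s².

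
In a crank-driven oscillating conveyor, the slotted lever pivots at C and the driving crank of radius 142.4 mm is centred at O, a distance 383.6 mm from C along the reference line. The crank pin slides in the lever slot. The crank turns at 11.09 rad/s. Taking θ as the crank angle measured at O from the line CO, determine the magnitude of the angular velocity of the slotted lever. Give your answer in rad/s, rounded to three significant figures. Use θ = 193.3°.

ω = 11.09 rad/s
Crank pin A relative to C: A = (d + r cosθ, r sinθ); lever angle φ = atan2(r sinθ, d + r cosθ).
Differentiating tanφ: φ̇ = rω(d cosθ + r)/(d² + r² + 2dr cosθ).
d² + r² + 2dr cosθ = |CA|² = 0.0611076 m²;  d cosθ + r = -0.23091 m.
|ω_lever| = |0.1424·11.09·-0.23091| / 0.0611076 = 5.9675 rad/s.

5.97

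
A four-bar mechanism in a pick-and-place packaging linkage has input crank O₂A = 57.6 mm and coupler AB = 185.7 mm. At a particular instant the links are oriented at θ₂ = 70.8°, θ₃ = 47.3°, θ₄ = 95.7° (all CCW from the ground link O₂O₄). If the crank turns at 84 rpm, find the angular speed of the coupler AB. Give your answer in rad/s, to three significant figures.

ω₂ = 8.796 rad/s (from 84 rpm).
Differentiating the loop-closure r₂e^{iθ₂}+r₃e^{iθ₃}=r₁+r₄e^{iθ₄} gives r₂ω₂e^{iθ₂}+r₃ω₃e^{iθ₃}=r₄ω₄e^{iθ₄}.
Eliminating the other unknown: ω₃ = r₂ω₂ sin(θ₄−θ₂) / [r₃ sin(θ₃−θ₄)].
Numerator sine = +0.42104; denominator sine = -0.74780.
Result = 0.0576·8.796·(+0.42104) / (0.1857·(-0.74780)) = -1.5362 rad/s; magnitude 1.5362 rad/s.

1.54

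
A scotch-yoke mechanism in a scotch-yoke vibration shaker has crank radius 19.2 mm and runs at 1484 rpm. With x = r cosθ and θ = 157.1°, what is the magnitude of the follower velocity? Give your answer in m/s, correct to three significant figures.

1.16

ω = 155.4 rad/s (from 1484 rpm).
x = r cosθ ⇒ ẋ = −rω sinθ.
|v| = rω|sinθ| = 0.0192·155.4·|sin 157.1°| = 1.1611 m/s.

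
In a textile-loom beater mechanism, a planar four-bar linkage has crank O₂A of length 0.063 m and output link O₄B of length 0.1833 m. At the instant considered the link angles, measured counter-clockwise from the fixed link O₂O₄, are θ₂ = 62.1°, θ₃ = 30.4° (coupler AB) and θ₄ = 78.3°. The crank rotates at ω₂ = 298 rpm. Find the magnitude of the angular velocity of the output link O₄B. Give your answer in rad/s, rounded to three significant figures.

ω₂ = 31.21 rad/s (from 298 rpm).
Differentiating the loop-closure r₂e^{iθ₂}+r₃e^{iθ₃}=r₁+r₄e^{iθ₄} gives r₂ω₂e^{iθ₂}+r₃ω₃e^{iθ₃}=r₄ω₄e^{iθ₄}.
Eliminating the other unknown: ω₄ = r₂ω₂ sin(θ₂−θ₃) / [r₄ sin(θ₄−θ₃)].
Numerator sine = +0.52547; denominator sine = +0.74198.
Result = 0.063·31.21·(+0.52547) / (0.1833·(+0.74198)) = +7.596 rad/s; magnitude 7.596 rad/s.

7.60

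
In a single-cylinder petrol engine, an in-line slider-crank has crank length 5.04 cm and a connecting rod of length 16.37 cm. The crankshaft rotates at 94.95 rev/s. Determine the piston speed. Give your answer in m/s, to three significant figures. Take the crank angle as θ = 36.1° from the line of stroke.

ω = 2π·95 = 596.6 rad/s
For an in-line slider-crank, x = r cosθ + √(L² − r² sin²θ), so v = −rω sinθ·[1 + r cosθ/√(L² − r² sin²θ)].
With r = 0.0504 m, L = 0.1637 m, θ = 36.1°: √(L² − r² sin²θ) = 0.16098 m.
v = −0.0504·596.6·0.58920·[1 + 0.0504·0.80799/0.16098] = -22.197 m/s.
|v| = 22.197 m/s.

22.2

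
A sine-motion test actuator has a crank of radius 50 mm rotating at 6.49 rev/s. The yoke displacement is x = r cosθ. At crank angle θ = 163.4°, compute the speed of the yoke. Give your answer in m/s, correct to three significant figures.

0.582

ω = 40.78 rad/s (from 6.49 rev/s).
x = r cosθ ⇒ ẋ = −rω sinθ.
|v| = rω|sinθ| = 0.05·40.78·|sin 163.4°| = 0.58249 m/s.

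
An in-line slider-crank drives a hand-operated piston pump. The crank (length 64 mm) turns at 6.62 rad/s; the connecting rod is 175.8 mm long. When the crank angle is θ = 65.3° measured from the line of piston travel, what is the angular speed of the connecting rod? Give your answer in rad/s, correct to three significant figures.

1.07

ω = 6.62 rad/s
The rod makes angle φ with the slider axis where L sinφ = r sinθ; differentiating, L cosφ·φ̇ = r ω cosθ.
L cosφ = √(L² − r² sin²θ) = 0.16591 m.
|ω_rod| = r ω |cosθ| / √(L² − r² sin²θ) = 0.064·6.62·0.41787/0.16591 = 1.0671 rad/s.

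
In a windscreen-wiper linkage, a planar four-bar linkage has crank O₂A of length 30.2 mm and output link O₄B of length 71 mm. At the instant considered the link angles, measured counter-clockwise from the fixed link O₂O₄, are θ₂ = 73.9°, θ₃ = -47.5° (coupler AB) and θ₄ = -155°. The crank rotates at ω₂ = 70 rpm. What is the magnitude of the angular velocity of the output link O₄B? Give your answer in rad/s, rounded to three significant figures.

ω₂ = 7.33 rad/s (from 70 rpm).
Differentiating the loop-closure r₂e^{iθ₂}+r₃e^{iθ₃}=r₁+r₄e^{iθ₄} gives r₂ω₂e^{iθ₂}+r₃ω₃e^{iθ₃}=r₄ω₄e^{iθ₄}.
Eliminating the other unknown: ω₄ = r₂ω₂ sin(θ₂−θ₃) / [r₄ sin(θ₄−θ₃)].
Numerator sine = +0.85355; denominator sine = -0.95372.
Result = 0.0302·7.33·(+0.85355) / (0.071·(-0.95372)) = -2.7905 rad/s; magnitude 2.7905 rad/s.

2.79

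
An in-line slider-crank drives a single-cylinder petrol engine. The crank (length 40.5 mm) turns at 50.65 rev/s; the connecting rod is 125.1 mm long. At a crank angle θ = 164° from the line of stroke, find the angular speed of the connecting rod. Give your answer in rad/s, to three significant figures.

ω = 318.2 rad/s (converted from 50.65 rev/s).
The rod makes angle φ with the slider axis where L sinφ = r sinθ; differentiating, L cosφ·φ̇ = r ω cosθ.
L cosφ = √(L² − r² sin²θ) = 0.1246 m.
|ω_rod| = r ω |cosθ| / √(L² − r² sin²θ) = 0.0405·318.2·0.96126/0.1246 = 99.434 rad/s.

99.4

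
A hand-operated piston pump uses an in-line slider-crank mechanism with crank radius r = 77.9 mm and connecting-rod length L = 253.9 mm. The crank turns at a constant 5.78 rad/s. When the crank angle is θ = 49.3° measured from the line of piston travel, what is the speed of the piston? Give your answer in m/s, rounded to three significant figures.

ω = 5.78 rad/s
For an in-line slider-crank, x = r cosθ + √(L² − r² sin²θ), so v = −rω sinθ·[1 + r cosθ/√(L² − r² sin²θ)].
With r = 0.0779 m, L = 0.2539 m, θ = 49.3°: √(L² − r² sin²θ) = 0.24694 m.
v = −0.0779·5.78·0.75813·[1 + 0.0779·0.65210/0.24694] = -0.41158 m/s.
|v| = 0.41158 m/s.

0.412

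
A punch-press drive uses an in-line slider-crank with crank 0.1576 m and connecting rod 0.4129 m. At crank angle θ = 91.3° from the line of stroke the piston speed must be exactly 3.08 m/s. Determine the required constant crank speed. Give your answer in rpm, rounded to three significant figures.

188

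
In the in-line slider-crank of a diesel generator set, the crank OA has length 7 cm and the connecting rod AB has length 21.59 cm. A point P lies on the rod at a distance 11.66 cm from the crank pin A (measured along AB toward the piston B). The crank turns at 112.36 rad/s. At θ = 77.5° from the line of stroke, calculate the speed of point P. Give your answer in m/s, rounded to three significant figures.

8.02

ω = 112.4 rad/s.  Crank-pin speed |V_A| = rω = 7.8652 m/s, perpendicular to OA.
Rod angle: sinφ = −(r/L) sinθ ⇒ φ = -18.454°; ω_rod = −rω cosθ/√(L²−r²sin²θ) = -8.3123 rad/s.
V_P = V_A + ω_rod × AP, with AP = 0.1166 m along the rod.
Components: V_Px = −rω sinθ − a·ω_rod·sinφ = -7.9856 m/s;  V_Py = rω cosθ + a·ω_rod·cosφ = +0.78297 m/s.
|V_P| = √(V_Px² + V_Py²) = 8.0238 m/s.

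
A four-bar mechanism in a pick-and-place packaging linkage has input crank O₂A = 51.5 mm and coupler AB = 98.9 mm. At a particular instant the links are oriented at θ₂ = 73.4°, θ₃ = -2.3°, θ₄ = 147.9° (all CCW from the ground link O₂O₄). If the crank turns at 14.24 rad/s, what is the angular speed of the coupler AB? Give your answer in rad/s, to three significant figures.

ω₂ = 14.24 rad/s
Differentiating the loop-closure r₂e^{iθ₂}+r₃e^{iθ₃}=r₁+r₄e^{iθ₄} gives r₂ω₂e^{iθ₂}+r₃ω₃e^{iθ₃}=r₄ω₄e^{iθ₄}.
Eliminating the other unknown: ω₃ = r₂ω₂ sin(θ₄−θ₂) / [r₃ sin(θ₃−θ₄)].
Numerator sine = +0.96363; denominator sine = -0.49697.
Result = 0.0515·14.24·(+0.96363) / (0.0989·(-0.49697)) = -14.378 rad/s; magnitude 14.378 rad/s.

14.4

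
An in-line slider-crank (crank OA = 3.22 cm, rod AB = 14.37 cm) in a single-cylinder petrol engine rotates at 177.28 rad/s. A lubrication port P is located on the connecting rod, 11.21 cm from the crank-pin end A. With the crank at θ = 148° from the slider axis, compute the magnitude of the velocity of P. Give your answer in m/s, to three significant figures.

2.78

ω = 177.3 rad/s.  Crank-pin speed |V_A| = rω = 5.7084 m/s, perpendicular to OA.
Rod angle: sinφ = −(r/L) sinθ ⇒ φ = -6.820°; ω_rod = −rω cosθ/√(L²−r²sin²θ) = +33.928 rad/s.
V_P = V_A + ω_rod × AP, with AP = 0.1121 m along the rod.
Components: V_Px = −rω sinθ − a·ω_rod·sinφ = -2.5734 m/s;  V_Py = rω cosθ + a·ω_rod·cosφ = -1.0646 m/s.
|V_P| = √(V_Px² + V_Py²) = 2.7849 m/s.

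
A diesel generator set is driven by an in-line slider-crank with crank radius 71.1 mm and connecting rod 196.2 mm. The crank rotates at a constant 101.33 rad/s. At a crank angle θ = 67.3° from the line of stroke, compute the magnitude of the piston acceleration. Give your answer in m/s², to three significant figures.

89.9

ω = 101.3 rad/s
x(θ) = r cosθ + √(L² − r² sin²θ); with ω constant, a = ω²·d²x/dθ².
d²x/dθ² = −r cosθ − r²(cos2θ)/√u − r⁴ sin²2θ/(4u^{3/2}),  u = L² − r² sin²θ = 0.0341921 m².
Substituting r = 0.0711 m, L = 0.1962 m, θ = 67.3°: d²x/dθ² = -0.0087543 m.
a = ω²·d²x/dθ² = (101.3)²·(-0.0087543) = -89.887 m/s²;  |a| = 89.887 m/s².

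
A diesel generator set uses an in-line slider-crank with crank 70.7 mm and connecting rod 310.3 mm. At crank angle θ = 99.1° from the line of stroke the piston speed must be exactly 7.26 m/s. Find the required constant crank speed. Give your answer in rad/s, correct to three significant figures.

For an in-line slider-crank, |v_piston| = rω|sinθ|·[1 + r cosθ/√(L² − r² sin²θ)].
With r = 0.0707 m, L = 0.3103 m, θ = 99.1°: the bracketed kinematic factor |dx/dθ| = 0.067228 m.
ω = v/|dx/dθ| = 7.26/0.067228 = 107.99 rad/s.

108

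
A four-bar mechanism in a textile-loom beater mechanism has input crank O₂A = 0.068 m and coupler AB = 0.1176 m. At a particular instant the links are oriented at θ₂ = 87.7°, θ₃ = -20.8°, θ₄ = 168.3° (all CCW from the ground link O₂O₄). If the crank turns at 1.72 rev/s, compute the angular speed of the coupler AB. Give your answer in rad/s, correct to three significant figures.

39.0

ω₂ = 10.81 rad/s (from 1.72 rev/s).
Differentiating the loop-closure r₂e^{iθ₂}+r₃e^{iθ₃}=r₁+r₄e^{iθ₄} gives r₂ω₂e^{iθ₂}+r₃ω₃e^{iθ₃}=r₄ω₄e^{iθ₄}.
Eliminating the other unknown: ω₃ = r₂ω₂ sin(θ₄−θ₂) / [r₃ sin(θ₃−θ₄)].
Numerator sine = +0.98657; denominator sine = +0.15816.
Result = 0.068·10.81·(+0.98657) / (0.1176·(+0.15816)) = +38.981 rad/s; magnitude 38.981 rad/s.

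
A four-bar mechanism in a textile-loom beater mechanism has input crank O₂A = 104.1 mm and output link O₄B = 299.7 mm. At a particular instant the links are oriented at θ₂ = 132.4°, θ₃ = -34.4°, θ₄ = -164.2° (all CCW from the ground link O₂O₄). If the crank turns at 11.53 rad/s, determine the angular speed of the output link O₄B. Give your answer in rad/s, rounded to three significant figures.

ω₂ = 11.53 rad/s
Differentiating the loop-closure r₂e^{iθ₂}+r₃e^{iθ₃}=r₁+r₄e^{iθ₄} gives r₂ω₂e^{iθ₂}+r₃ω₃e^{iθ₃}=r₄ω₄e^{iθ₄}.
Eliminating the other unknown: ω₄ = r₂ω₂ sin(θ₂−θ₃) / [r₄ sin(θ₄−θ₃)].
Numerator sine = +0.22835; denominator sine = -0.76828.
Result = 0.1041·11.53·(+0.22835) / (0.2997·(-0.76828)) = -1.1903 rad/s; magnitude 1.1903 rad/s.

1.19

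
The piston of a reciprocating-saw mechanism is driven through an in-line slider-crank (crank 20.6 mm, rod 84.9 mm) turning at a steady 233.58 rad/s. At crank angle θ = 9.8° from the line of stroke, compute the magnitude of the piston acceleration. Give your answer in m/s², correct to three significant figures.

1370

ω = 233.6 rad/s
x(θ) = r cosθ + √(L² − r² sin²θ); with ω constant, a = ω²·d²x/dθ².
d²x/dθ² = −r cosθ − r²(cos2θ)/√u − r⁴ sin²2θ/(4u^{3/2}),  u = L² − r² sin²θ = 0.00719572 m².
Substituting r = 0.0206 m, L = 0.0849 m, θ = 9.8°: d²x/dθ² = -0.02502 m.
a = ω²·d²x/dθ² = (233.6)²·(-0.02502) = -1365.1 m/s²;  |a| = 1365.1 m/s².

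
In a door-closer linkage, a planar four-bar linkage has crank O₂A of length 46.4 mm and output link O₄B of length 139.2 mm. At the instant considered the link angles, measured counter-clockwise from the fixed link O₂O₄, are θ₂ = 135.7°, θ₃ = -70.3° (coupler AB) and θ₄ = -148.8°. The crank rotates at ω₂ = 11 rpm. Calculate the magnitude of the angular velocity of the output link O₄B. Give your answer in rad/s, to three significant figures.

ω₂ = 1.152 rad/s (from 11 rpm).
Differentiating the loop-closure r₂e^{iθ₂}+r₃e^{iθ₃}=r₁+r₄e^{iθ₄} gives r₂ω₂e^{iθ₂}+r₃ω₃e^{iθ₃}=r₄ω₄e^{iθ₄}.
Eliminating the other unknown: ω₄ = r₂ω₂ sin(θ₂−θ₃) / [r₄ sin(θ₄−θ₃)].
Numerator sine = -0.43837; denominator sine = -0.97992.
Result = 0.0464·1.152·(-0.43837) / (0.1392·(-0.97992)) = +0.17177 rad/s; magnitude 0.17177 rad/s.

0.172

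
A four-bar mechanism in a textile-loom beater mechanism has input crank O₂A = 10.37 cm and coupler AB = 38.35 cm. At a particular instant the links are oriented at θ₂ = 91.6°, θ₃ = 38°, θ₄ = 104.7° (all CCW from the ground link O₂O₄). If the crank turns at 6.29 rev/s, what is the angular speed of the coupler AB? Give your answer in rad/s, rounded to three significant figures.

2.64

ω₂ = 39.52 rad/s (from 6.29 rev/s).
Differentiating the loop-closure r₂e^{iθ₂}+r₃e^{iθ₃}=r₁+r₄e^{iθ₄} gives r₂ω₂e^{iθ₂}+r₃ω₃e^{iθ₃}=r₄ω₄e^{iθ₄}.
Eliminating the other unknown: ω₃ = r₂ω₂ sin(θ₄−θ₂) / [r₃ sin(θ₃−θ₄)].
Numerator sine = +0.22665; denominator sine = -0.91845.
Result = 0.1037·39.52·(+0.22665) / (0.3835·(-0.91845)) = -2.6372 rad/s; magnitude 2.6372 rad/s.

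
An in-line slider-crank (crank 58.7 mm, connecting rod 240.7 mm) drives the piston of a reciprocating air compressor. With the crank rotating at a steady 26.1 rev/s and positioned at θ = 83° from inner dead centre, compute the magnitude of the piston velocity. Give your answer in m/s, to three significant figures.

9.85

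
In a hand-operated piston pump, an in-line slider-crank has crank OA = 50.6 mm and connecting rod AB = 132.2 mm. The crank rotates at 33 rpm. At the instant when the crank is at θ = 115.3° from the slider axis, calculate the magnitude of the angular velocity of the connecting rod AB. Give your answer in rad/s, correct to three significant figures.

ω = 3.456 rad/s (converted from 33 rpm).
The rod makes angle φ with the slider axis where L sinφ = r sinθ; differentiating, L cosφ·φ̇ = r ω cosθ.
L cosφ = √(L² − r² sin²θ) = 0.12403 m.
|ω_rod| = r ω |cosθ| / √(L² − r² sin²θ) = 0.0506·3.456·0.42736/0.12403 = 0.60249 rad/s.

0.602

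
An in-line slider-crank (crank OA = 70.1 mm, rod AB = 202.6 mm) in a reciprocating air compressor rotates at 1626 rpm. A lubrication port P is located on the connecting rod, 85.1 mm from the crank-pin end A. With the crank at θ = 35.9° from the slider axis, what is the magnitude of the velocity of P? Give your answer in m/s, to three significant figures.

ω = 170.3 rad/s.  Crank-pin speed |V_A| = rω = 11.936 m/s, perpendicular to OA.
Rod angle: sinφ = −(r/L) sinθ ⇒ φ = -11.706°; ω_rod = −rω cosθ/√(L²−r²sin²θ) = -48.737 rad/s.
V_P = V_A + ω_rod × AP, with AP = 0.0851 m along the rod.
Components: V_Px = −rω sinθ − a·ω_rod·sinφ = -7.8406 m/s;  V_Py = rω cosθ + a·ω_rod·cosφ = +5.6075 m/s.
|V_P| = √(V_Px² + V_Py²) = 9.6394 m/s.

9.64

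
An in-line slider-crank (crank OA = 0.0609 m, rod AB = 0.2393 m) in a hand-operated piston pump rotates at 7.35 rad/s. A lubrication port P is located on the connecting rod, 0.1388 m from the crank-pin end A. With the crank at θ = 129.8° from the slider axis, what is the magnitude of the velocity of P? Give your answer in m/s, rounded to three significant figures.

ω = 7.35 rad/s.  Crank-pin speed |V_A| = rω = 0.44761 m/s, perpendicular to OA.
Rod angle: sinφ = −(r/L) sinθ ⇒ φ = -11.275°; ω_rod = −rω cosθ/√(L²−r²sin²θ) = +1.2209 rad/s.
V_P = V_A + ω_rod × AP, with AP = 0.1388 m along the rod.
Components: V_Px = −rω sinθ − a·ω_rod·sinφ = -0.31076 m/s;  V_Py = rω cosθ + a·ω_rod·cosφ = -0.12033 m/s.
|V_P| = √(V_Px² + V_Py²) = 0.33325 m/s.

0.333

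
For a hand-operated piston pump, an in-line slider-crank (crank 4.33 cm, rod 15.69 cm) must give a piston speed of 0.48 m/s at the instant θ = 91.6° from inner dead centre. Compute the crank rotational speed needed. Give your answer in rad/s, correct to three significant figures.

11.2

For an in-line slider-crank, |v_piston| = rω|sinθ|·[1 + r cosθ/√(L² − r² sin²θ)].
With r = 0.0433 m, L = 0.1569 m, θ = 91.6°: the bracketed kinematic factor |dx/dθ| = 0.042936 m.
ω = v/|dx/dθ| = 0.48/0.042936 = 11.179 rad/s.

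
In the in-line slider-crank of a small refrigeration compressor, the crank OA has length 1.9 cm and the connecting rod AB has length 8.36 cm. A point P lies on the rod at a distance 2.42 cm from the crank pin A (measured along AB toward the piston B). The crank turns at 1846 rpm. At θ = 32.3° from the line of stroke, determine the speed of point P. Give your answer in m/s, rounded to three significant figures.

ω = 193.3 rad/s.  Crank-pin speed |V_A| = rω = 3.6729 m/s, perpendicular to OA.
Rod angle: sinφ = −(r/L) sinθ ⇒ φ = -6.975°; ω_rod = −rω cosθ/√(L²−r²sin²θ) = -37.413 rad/s.
V_P = V_A + ω_rod × AP, with AP = 0.0242 m along the rod.
Components: V_Px = −rω sinθ − a·ω_rod·sinφ = -2.0726 m/s;  V_Py = rω cosθ + a·ω_rod·cosφ = +2.2059 m/s.
|V_P| = √(V_Px² + V_Py²) = 3.0268 m/s.

3.03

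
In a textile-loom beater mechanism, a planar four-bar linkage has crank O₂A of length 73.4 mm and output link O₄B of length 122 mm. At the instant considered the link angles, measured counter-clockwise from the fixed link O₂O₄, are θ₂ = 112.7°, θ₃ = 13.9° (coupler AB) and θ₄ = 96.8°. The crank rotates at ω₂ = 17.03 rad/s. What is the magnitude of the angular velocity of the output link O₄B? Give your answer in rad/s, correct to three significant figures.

10.2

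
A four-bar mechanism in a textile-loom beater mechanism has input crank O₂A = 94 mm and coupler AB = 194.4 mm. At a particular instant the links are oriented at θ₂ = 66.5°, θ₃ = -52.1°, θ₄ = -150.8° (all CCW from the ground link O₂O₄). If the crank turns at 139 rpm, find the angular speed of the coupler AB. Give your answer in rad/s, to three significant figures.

4.31

ω₂ = 14.56 rad/s (from 139 rpm).
Differentiating the loop-closure r₂e^{iθ₂}+r₃e^{iθ₃}=r₁+r₄e^{iθ₄} gives r₂ω₂e^{iθ₂}+r₃ω₃e^{iθ₃}=r₄ω₄e^{iθ₄}.
Eliminating the other unknown: ω₃ = r₂ω₂ sin(θ₄−θ₂) / [r₃ sin(θ₃−θ₄)].
Numerator sine = +0.60599; denominator sine = +0.98849.
Result = 0.094·14.56·(+0.60599) / (0.1944·(+0.98849)) = +4.3148 rad/s; magnitude 4.3148 rad/s.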